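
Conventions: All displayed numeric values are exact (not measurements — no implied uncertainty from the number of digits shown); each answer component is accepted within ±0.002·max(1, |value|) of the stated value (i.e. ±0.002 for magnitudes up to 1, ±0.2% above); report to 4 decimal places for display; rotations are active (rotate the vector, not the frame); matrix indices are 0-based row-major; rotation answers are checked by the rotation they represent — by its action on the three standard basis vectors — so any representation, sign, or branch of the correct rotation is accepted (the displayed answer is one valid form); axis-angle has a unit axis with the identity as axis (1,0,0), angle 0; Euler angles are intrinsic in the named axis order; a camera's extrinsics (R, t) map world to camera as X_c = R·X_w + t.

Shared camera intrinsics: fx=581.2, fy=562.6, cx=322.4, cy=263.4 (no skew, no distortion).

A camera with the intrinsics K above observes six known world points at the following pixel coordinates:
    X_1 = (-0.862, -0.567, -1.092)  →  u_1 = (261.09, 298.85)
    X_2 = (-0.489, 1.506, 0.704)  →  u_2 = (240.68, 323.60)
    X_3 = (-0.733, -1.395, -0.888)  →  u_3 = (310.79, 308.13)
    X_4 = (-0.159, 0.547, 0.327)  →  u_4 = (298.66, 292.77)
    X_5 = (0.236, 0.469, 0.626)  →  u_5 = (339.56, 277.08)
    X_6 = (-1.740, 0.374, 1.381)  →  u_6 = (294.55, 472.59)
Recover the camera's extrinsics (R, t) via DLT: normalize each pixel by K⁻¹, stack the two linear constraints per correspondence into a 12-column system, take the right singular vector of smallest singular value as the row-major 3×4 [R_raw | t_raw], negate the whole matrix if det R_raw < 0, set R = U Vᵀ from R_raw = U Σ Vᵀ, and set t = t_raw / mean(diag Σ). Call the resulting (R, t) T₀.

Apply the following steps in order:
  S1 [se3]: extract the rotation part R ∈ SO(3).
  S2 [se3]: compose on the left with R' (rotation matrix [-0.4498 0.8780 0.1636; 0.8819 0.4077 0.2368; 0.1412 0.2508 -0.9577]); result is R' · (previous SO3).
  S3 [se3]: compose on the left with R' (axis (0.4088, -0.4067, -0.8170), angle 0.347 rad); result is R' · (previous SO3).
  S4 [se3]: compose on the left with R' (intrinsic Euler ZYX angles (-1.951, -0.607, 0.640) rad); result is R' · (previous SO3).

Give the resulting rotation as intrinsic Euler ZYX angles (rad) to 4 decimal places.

rotation (euler_zyx) = (0.7859, 0.4527, -0.3445)

source (pnp_recover): camera pose = R=[0.5046 -0.5881 0.6320; -0.8528 -0.2257 0.4709; -0.1343 -0.7766 -0.6155], t=(-0.0600, 0.1600, 6.8492)
after S1 (rot_of_se3): [0.5046 -0.5881 0.6320; -0.8528 -0.2257 0.4709; -0.1343 -0.7766 -0.6155]
after S2 (compose_so3): [-0.9978 -0.0606 0.0285; 0.0655 -0.7946 0.6036; -0.0140 0.6041 0.7968]
after S3 (compose_so3): [-0.9285 -0.3661 0.0627; 0.3510 -0.8096 0.4704; -0.1214 0.4588 0.8802]
after S4 (compose_so3): [0.6356 -0.7703 0.0520; 0.6362 0.5607 0.5300; -0.4374 -0.3037 0.8464]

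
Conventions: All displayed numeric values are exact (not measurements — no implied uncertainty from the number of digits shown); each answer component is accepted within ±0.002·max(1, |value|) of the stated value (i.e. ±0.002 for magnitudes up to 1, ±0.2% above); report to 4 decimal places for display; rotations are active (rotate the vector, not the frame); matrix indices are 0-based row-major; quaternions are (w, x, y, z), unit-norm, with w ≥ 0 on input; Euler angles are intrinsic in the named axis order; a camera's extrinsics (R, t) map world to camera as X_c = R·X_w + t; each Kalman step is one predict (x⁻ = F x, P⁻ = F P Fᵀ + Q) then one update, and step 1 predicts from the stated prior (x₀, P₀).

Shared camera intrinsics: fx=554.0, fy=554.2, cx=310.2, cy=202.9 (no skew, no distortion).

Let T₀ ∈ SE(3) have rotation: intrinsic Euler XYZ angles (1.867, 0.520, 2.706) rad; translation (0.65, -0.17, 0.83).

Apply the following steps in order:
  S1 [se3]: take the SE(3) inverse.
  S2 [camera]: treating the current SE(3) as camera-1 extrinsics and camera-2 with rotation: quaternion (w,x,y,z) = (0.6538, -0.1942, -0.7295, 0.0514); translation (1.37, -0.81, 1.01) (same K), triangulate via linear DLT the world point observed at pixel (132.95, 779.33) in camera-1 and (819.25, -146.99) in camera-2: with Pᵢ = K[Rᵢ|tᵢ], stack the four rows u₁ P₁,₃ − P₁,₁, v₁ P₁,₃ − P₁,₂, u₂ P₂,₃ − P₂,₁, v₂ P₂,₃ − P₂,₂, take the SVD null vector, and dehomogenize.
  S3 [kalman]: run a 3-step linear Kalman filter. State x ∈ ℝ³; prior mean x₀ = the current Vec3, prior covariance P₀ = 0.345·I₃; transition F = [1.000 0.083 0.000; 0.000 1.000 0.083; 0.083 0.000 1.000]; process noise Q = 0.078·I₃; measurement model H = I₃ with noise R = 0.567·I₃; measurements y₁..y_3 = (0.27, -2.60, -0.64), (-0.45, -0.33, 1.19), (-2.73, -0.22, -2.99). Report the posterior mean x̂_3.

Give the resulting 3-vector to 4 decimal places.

after S1 (invert_se3): R=[-0.7868 -0.5540 0.2721; -0.3662 0.0641 -0.9283; 0.4969 -0.8300 -0.2533], t=(0.1914, 1.0194, -0.2538)
after S2 (triangulate): (1.4118, -1.3841, -1.8753)
after S3 (kf_track): (-0.7795, -1.1741, -1.2502)

result = (-0.7795, -1.1741, -1.2502)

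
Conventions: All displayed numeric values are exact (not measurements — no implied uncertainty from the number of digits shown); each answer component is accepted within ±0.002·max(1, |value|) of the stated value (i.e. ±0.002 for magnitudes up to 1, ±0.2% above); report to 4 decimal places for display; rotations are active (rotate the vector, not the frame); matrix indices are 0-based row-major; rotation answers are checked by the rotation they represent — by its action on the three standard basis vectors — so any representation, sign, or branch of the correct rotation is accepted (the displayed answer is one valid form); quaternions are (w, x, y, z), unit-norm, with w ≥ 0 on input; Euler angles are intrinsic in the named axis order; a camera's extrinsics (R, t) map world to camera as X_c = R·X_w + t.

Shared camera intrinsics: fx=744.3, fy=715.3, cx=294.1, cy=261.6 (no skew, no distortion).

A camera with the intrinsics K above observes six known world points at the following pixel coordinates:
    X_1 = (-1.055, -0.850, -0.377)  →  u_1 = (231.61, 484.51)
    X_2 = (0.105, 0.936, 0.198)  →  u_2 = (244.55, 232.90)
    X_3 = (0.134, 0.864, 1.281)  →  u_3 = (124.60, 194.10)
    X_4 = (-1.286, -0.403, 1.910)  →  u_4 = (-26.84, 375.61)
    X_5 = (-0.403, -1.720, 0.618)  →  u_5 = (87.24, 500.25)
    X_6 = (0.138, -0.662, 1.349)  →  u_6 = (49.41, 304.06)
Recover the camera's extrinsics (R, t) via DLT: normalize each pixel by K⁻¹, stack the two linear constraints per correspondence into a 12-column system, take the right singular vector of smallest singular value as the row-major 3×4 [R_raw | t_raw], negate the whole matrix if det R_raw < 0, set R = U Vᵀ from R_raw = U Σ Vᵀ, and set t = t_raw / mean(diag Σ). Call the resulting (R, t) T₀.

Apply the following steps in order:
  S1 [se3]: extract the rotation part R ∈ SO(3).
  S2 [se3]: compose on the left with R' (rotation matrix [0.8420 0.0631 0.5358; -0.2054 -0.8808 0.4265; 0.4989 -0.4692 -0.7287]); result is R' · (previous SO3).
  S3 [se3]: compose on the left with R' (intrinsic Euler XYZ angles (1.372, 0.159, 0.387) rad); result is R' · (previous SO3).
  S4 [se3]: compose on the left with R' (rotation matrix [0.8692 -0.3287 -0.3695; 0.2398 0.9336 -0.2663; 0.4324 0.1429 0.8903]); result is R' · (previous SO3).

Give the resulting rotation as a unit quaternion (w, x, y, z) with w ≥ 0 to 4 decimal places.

rotation (quat) = (0.4766, 0.5653, -0.6023, -0.3010)

source (pnp_recover): camera pose = R=[0.3307 0.1213 -0.9359; -0.7180 -0.6113 -0.3329; -0.6125 0.7821 -0.1150], t=(-0.4000, 0.4500, 5.9197)
after S1 (rot_of_se3): [0.3307 0.1213 -0.9359; -0.7180 -0.6113 -0.3329; -0.6125 0.7821 -0.1150]
after S2 (compose_so3): [-0.0951 0.4826 -0.8707; 0.3033 0.8471 0.4364; 0.9481 -0.2226 -0.2269]
after S3 (compose_so3): [-0.0498 0.0904 -0.9947; -0.9008 0.4261 0.0839; 0.4314 0.9002 0.0602]
after S4 (compose_so3): [0.0934 -0.3940 -0.9143; -0.9678 0.1797 -0.1763; 0.2338 0.9014 -0.3646]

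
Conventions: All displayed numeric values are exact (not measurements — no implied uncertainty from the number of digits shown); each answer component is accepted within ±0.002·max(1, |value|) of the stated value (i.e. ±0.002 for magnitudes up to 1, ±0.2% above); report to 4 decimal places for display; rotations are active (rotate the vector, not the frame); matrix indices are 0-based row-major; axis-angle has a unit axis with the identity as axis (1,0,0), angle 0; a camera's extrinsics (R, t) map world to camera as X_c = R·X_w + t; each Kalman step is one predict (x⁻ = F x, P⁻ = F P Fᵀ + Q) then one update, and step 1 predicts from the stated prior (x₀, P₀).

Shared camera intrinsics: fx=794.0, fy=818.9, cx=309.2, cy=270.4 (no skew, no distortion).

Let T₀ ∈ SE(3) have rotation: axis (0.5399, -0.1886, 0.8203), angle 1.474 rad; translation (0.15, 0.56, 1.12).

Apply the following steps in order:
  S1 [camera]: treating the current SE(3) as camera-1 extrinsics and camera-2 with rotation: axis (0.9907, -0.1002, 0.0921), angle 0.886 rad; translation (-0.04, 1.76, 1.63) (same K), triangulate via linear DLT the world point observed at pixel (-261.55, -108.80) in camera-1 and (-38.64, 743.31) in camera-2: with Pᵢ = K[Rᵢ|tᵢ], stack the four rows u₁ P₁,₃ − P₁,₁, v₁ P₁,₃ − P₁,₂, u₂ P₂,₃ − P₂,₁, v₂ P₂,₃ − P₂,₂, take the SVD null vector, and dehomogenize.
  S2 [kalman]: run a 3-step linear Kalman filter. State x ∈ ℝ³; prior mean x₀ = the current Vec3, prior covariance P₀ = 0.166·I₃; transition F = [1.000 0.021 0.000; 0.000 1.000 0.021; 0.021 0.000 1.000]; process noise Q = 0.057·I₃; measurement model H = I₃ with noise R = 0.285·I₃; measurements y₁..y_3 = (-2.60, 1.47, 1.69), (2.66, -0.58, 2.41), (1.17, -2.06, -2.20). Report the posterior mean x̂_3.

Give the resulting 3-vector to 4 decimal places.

after S1 (triangulate): (-1.1285, 1.2216, 0.9580)
after S2 (kf_track): (0.3953, -0.3574, 0.2435)

result = (0.3953, -0.3574, 0.2435)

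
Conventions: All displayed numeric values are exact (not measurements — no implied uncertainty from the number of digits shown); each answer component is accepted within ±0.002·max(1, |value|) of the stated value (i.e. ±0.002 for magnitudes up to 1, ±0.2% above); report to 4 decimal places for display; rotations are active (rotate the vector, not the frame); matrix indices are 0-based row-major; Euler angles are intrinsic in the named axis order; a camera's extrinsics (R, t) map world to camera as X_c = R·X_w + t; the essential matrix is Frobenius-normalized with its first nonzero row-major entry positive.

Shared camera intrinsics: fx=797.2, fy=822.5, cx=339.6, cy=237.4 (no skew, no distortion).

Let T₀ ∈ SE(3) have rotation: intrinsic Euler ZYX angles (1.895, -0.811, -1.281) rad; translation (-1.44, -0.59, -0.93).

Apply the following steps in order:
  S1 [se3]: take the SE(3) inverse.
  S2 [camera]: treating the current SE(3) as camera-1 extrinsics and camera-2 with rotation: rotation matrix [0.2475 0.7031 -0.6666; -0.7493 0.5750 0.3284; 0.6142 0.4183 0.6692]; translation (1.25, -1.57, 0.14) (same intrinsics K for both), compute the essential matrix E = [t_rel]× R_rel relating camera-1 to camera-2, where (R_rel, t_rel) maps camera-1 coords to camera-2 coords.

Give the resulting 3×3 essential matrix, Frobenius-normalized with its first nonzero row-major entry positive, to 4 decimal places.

matrix = [0.1713 0.4218 0.4176; -0.1748 -0.1881 0.5547; 0.2397 0.4196 -0.1060]

after S1 (invert_se3): R=[-0.2194 0.6529 0.7250; -0.4922 0.5675 -0.6601; -0.8424 -0.5016 0.1968], t=(0.7435, -0.9878, -1.3260)
after S2 (essential): [0.1713 0.4218 0.4176; -0.1748 -0.1881 0.5547; 0.2397 0.4196 -0.1060]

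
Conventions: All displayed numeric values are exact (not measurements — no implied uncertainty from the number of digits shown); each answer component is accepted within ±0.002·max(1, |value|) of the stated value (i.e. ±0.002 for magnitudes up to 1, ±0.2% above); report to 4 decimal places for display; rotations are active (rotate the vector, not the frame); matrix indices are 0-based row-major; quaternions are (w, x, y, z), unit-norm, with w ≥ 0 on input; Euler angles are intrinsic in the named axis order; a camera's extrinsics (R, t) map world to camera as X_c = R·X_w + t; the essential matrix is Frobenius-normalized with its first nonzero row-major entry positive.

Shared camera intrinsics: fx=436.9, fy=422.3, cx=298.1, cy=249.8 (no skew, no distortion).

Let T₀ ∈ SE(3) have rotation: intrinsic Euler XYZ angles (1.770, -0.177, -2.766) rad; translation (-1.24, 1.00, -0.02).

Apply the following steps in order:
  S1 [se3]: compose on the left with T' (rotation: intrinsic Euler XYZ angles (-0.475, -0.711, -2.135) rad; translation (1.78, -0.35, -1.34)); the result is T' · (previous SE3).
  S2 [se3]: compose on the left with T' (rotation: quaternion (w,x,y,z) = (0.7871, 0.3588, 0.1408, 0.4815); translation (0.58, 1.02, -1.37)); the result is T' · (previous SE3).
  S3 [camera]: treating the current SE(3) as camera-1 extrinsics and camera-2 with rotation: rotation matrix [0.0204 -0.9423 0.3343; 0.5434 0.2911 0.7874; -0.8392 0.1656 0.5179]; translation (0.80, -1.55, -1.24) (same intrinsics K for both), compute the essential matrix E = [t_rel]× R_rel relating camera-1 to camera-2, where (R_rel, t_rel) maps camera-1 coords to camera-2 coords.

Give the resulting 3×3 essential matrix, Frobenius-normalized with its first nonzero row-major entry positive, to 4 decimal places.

matrix = [0.1886 0.2322 0.3899; 0.0801 0.2701 0.4316; -0.6741 0.1497 0.1264]

after S1 (compose_se3): R=[0.7338 0.5345 -0.4193; 0.6689 -0.6764 0.3084; -0.1188 -0.5068 -0.8538], t=(2.9358, 0.5494, -0.7129)
after S2 (compose_se3): R=[-0.1424 0.4223 -0.8952; 0.8679 0.4881 0.0923; 0.4759 -0.7638 -0.4360], t=(1.2726, 4.0012, -1.1225)
after S3 (essential): [0.1886 0.2322 0.3899; 0.0801 0.2701 0.4316; -0.6741 0.1497 0.1264]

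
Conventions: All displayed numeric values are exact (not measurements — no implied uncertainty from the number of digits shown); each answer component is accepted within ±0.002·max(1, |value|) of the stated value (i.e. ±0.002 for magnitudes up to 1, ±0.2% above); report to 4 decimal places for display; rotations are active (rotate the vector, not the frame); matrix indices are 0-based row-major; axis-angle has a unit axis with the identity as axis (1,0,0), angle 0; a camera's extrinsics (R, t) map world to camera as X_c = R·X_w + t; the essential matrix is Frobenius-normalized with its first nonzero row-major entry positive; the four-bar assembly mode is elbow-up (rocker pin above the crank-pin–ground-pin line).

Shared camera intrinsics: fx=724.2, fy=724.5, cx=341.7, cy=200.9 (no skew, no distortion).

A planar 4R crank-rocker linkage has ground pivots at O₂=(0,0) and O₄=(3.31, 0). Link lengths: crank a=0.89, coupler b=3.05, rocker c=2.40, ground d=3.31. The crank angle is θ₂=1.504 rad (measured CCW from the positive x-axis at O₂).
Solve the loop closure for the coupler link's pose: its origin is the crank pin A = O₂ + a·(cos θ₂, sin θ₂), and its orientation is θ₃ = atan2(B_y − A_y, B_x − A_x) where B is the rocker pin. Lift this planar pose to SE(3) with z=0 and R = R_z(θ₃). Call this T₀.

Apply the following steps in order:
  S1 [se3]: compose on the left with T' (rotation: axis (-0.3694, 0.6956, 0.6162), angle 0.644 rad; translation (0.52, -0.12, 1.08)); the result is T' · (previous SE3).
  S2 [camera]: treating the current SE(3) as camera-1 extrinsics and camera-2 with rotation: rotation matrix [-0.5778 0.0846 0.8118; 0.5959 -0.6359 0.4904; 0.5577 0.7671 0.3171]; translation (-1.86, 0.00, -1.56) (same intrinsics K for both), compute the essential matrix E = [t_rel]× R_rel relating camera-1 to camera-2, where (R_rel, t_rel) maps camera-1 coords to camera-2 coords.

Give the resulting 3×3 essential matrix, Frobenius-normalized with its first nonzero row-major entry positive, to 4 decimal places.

matrix = [0.4604 0.0001 0.0316; -0.0614 0.5727 -0.4030; -0.5317 -0.0963 0.0305]

source (fourbar_fk): coupler pose = R=[0.8807 -0.4737 0.0000; 0.4737 0.8807 0.0000; 0.0000 0.0000 1.0000], t=(0.0594, 0.8880, 0.0000)
after S1 (compose_se3): R=[0.5288 -0.7629 0.3720; 0.7052 0.6388 0.3076; -0.4724 0.0997 0.8758], t=(0.1949, 0.6951, 0.9318)
after S2 (essential): [0.4604 0.0001 0.0316; -0.0614 0.5727 -0.4030; -0.5317 -0.0963 0.0305]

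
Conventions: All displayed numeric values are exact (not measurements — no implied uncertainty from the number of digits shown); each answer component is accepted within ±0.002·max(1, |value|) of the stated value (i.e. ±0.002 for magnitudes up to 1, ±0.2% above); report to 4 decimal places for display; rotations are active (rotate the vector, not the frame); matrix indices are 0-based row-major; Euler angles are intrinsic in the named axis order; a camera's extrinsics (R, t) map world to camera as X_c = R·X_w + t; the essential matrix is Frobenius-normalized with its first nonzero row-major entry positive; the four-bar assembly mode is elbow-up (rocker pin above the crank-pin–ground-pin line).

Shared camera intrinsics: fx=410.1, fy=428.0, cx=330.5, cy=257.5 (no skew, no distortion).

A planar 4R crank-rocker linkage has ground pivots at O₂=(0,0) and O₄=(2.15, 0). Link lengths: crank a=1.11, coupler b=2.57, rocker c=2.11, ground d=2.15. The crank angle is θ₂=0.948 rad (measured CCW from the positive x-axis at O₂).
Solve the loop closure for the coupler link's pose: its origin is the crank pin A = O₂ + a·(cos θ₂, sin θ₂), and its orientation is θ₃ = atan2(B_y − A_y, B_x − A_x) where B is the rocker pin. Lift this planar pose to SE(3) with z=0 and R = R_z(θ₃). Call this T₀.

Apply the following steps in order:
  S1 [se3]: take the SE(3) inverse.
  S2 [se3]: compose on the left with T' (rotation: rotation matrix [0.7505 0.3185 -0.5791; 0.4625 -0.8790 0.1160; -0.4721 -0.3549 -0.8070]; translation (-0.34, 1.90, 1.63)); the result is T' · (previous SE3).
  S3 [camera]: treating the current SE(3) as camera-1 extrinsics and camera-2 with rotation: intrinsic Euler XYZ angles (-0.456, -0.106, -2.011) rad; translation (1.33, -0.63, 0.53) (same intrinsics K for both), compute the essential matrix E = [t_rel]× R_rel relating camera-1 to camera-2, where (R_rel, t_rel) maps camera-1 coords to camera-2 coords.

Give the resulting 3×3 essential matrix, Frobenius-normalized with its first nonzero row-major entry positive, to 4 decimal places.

source (fourbar_fk): coupler pose = R=[0.9164 -0.4002 0.0000; 0.4002 0.9164 0.0000; 0.0000 0.0000 1.0000], t=(0.6475, 0.9016, 0.0000)
after S1 (invert_se3): R=[0.9164 0.4002 0.0000; -0.4002 0.9164 0.0000; 0.0000 0.0000 1.0000], t=(-0.9542, -0.5672, 0.0000)
after S2 (compose_se3): R=[0.5603 0.5922 -0.5791; 0.7756 -0.6205 0.1160; -0.2906 -0.5141 -0.8070], t=(-1.2367, 1.9572, 2.2817)
after S3 (essential): [0.3171 0.0844 0.1465; 0.2064 -0.4121 0.5077; -0.4997 -0.3885 -0.0051]

matrix = [0.3171 0.0844 0.1465; 0.2064 -0.4121 0.5077; -0.4997 -0.3885 -0.0051]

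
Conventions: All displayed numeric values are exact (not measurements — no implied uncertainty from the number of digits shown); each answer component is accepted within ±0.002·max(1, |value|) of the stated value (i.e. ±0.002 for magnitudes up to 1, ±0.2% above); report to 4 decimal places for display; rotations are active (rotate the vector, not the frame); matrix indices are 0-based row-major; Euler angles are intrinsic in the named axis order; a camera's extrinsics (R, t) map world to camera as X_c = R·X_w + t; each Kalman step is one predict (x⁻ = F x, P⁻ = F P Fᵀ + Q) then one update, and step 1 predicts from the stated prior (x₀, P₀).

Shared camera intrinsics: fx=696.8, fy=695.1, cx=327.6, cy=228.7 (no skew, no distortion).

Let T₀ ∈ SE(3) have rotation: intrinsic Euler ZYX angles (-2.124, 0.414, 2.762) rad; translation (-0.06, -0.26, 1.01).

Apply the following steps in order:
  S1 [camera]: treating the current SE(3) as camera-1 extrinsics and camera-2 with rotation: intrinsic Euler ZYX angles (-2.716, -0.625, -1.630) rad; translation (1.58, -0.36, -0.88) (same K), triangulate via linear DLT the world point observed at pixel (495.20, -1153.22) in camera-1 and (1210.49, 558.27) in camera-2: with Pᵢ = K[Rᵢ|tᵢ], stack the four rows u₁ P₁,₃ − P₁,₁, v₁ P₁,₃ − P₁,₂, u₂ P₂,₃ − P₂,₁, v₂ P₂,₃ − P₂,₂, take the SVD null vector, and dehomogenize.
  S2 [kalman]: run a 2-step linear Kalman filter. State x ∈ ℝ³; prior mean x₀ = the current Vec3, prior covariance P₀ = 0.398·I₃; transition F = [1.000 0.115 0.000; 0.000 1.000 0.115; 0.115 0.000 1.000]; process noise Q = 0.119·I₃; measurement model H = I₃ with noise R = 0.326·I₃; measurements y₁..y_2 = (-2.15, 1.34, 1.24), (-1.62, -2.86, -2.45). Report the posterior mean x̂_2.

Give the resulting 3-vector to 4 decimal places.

after S1 (triangulate): (1.2410, -0.9088, -0.9783)
after S2 (kf_track): (-1.3160, -1.2720, -1.1429)

result = (-1.3160, -1.2720, -1.1429)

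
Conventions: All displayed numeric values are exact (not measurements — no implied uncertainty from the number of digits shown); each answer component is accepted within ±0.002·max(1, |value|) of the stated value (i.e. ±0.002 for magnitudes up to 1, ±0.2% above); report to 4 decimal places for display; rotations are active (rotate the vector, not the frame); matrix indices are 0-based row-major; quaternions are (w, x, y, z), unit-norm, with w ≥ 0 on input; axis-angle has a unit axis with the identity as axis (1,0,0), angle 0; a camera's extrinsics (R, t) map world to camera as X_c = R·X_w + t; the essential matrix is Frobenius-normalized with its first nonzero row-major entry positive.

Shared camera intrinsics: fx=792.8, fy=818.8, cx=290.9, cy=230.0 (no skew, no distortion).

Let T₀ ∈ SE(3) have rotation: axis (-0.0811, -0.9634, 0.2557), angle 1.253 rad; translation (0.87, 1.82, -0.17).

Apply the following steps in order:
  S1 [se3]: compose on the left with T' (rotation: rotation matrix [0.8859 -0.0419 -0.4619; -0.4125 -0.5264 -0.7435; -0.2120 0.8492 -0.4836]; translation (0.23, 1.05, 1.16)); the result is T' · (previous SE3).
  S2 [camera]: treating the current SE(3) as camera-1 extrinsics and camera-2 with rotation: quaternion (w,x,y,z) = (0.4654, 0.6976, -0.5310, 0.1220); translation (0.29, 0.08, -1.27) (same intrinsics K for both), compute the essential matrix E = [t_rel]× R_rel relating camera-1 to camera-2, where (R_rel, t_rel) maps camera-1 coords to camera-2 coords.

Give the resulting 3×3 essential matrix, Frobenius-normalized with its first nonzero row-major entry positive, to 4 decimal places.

after S1 (compose_se3): R=[-0.1478 -0.0936 -0.9846; -0.9566 -0.2391 0.1663; -0.2510 0.9665 -0.0542], t=(1.0031, -0.1405, 2.6033)
after S2 (essential): [0.3518 0.4373 0.0165; -0.3376 0.4870 0.3090; 0.4478 0.1475 -0.1256]

matrix = [0.3518 0.4373 0.0165; -0.3376 0.4870 0.3090; 0.4478 0.1475 -0.1256]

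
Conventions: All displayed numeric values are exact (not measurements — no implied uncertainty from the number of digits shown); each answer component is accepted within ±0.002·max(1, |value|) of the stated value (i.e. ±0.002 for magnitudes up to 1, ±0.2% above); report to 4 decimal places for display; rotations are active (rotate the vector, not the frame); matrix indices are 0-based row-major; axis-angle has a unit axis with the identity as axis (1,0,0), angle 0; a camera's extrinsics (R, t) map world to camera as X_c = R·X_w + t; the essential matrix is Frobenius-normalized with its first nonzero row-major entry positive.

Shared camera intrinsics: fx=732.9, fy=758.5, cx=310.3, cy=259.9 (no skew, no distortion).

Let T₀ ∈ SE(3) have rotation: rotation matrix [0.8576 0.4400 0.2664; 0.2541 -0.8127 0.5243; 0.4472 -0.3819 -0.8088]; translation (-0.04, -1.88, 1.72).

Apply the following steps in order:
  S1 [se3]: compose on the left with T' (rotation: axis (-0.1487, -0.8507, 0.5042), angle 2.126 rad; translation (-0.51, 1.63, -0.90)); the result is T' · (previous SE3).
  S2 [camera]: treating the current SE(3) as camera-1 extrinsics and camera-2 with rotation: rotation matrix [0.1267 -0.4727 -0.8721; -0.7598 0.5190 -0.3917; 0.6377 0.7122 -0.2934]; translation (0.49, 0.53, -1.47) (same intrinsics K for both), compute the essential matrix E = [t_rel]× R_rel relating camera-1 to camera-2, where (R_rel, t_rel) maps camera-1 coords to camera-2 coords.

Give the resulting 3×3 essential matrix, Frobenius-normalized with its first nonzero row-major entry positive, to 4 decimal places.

matrix = [0.2678 -0.4223 0.4735; 0.3118 0.4599 0.3307; 0.0739 0.3183 0.0299]

after S1 (compose_se3): R=[-0.8574 0.2940 0.4225; 0.4436 0.0056 0.8962; 0.2611 0.9558 -0.1352], t=(-1.4883, -0.3908, 0.3057)
after S2 (essential): [0.2678 -0.4223 0.4735; 0.3118 0.4599 0.3307; 0.0739 0.3183 0.0299]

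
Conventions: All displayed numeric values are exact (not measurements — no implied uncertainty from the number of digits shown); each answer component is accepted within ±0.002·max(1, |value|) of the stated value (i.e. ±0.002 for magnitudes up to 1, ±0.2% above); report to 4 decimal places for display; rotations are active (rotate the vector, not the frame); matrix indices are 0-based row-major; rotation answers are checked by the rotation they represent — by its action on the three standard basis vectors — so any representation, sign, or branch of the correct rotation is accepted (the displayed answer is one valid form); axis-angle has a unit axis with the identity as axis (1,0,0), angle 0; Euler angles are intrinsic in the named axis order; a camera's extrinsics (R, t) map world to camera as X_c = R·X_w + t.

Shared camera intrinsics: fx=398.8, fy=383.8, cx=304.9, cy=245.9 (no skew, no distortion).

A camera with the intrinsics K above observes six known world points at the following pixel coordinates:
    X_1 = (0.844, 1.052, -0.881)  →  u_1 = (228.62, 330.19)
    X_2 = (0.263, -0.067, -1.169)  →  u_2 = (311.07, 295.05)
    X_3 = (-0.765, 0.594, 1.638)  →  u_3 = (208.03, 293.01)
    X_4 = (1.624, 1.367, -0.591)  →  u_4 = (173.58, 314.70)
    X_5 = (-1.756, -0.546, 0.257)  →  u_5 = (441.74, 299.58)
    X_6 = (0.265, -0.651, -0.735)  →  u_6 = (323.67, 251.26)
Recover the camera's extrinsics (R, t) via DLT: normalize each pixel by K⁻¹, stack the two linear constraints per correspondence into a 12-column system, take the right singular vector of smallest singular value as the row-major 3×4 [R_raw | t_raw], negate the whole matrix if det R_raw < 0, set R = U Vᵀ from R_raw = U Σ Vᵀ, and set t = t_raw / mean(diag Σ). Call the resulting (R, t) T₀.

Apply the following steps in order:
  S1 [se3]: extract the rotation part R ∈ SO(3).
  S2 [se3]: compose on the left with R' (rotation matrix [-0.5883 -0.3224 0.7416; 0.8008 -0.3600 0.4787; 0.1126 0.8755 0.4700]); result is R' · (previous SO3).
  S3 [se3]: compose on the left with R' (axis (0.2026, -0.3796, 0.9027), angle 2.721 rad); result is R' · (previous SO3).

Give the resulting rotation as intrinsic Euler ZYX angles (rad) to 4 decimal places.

rotation (euler_zyx) = (2.6525, -0.4951, 1.9589)

source (pnp_recover): camera pose = R=[-0.7012 -0.5920 -0.3975; -0.3983 0.7875 -0.4703; 0.5914 -0.1715 -0.7879], t=(-0.2301, 0.3500, 4.7104)
after S1 (rot_of_se3): [-0.7012 -0.5920 -0.3975; -0.3983 0.7875 -0.4703; 0.5914 -0.1715 -0.7879]
after S2 (compose_so3): [0.9795 -0.0328 -0.1989; -0.1350 -0.8396 -0.5262; -0.1497 0.5422 -0.8268]
after S3 (compose_so3): [-0.7768 0.5660 0.2761; 0.4134 0.1275 0.9016; 0.4751 0.8145 -0.3330]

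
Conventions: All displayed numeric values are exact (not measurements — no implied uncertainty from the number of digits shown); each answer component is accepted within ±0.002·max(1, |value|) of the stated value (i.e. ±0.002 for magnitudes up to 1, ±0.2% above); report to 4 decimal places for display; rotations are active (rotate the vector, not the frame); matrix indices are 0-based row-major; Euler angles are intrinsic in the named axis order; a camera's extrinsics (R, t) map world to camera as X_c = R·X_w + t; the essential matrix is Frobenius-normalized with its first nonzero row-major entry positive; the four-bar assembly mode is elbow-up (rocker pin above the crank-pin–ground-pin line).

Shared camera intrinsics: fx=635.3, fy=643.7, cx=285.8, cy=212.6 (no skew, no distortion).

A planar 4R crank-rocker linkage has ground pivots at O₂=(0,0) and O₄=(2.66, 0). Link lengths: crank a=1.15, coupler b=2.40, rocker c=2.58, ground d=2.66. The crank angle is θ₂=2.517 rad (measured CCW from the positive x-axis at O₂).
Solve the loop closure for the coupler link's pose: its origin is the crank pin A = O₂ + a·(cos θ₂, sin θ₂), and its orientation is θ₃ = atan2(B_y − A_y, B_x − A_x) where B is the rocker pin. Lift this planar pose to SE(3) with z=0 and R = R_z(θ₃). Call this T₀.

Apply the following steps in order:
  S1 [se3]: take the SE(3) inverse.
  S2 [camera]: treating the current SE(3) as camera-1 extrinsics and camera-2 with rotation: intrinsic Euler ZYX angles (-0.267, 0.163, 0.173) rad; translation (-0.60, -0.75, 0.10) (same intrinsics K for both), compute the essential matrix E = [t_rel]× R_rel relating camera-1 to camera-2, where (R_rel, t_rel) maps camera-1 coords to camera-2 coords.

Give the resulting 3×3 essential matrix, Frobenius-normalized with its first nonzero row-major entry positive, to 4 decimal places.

matrix = [0.0625 0.1618 -0.1043; -0.1550 -0.1002 -0.6793; 0.2754 0.6080 -0.1338]

source (fourbar_fk): coupler pose = R=[0.8278 -0.5611 0.0000; 0.5611 0.8278 0.0000; 0.0000 0.0000 1.0000], t=(-0.9329, 0.6725, 0.0000)
after S1 (invert_se3): R=[0.8278 0.5611 0.0000; -0.5611 0.8278 0.0000; 0.0000 0.0000 1.0000], t=(0.3949, -1.0801, 0.0000)
after S2 (essential): [0.0625 0.1618 -0.1043; -0.1550 -0.1002 -0.6793; 0.2754 0.6080 -0.1338]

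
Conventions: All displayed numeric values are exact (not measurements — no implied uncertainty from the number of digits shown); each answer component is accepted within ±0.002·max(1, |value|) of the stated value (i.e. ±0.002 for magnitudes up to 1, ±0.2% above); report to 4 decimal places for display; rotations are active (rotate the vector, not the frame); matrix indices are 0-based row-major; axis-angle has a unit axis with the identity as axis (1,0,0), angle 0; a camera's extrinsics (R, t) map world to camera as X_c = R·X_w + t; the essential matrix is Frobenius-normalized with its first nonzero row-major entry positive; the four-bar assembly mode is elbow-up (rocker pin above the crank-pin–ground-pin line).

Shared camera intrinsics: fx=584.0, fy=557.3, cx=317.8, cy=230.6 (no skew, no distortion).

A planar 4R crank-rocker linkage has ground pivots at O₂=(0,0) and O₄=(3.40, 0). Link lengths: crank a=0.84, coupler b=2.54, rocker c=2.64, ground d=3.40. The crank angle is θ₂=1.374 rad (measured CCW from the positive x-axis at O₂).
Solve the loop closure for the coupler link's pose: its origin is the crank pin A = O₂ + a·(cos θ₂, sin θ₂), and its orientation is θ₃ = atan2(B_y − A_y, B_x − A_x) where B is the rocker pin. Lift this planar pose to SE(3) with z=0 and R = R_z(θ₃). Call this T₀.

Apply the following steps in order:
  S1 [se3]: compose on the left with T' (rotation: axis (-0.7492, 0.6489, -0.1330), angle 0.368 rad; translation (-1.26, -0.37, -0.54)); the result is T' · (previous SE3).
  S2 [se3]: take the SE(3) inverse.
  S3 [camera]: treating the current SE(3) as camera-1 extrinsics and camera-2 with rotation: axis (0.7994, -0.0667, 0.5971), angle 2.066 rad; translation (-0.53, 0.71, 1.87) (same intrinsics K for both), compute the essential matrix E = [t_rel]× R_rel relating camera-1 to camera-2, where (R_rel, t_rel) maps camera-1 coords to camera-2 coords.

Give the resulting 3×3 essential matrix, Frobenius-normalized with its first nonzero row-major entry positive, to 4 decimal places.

matrix = [0.0356 0.2405 0.3630; 0.4424 -0.2685 0.4390; -0.1752 0.4809 0.2944]

source (fourbar_fk): coupler pose = R=[0.7996 -0.6005 0.0000; 0.6005 0.7996 0.0000; 0.0000 0.0000 1.0000], t=(0.1642, 0.8238, 0.0000)
after S1 (compose_se3): R=[0.7853 -0.5706 0.2401; 0.5129 0.8169 0.2637; -0.3467 -0.0840 0.9342], t=(-1.0880, 0.4086, -0.8040)
after S2 (invert_se3): R=[0.7853 0.5129 -0.3467; -0.5706 0.8169 -0.0840; 0.2401 0.2637 0.9342], t=(0.3661, -1.0222, 0.9046)
after S3 (essential): [0.0356 0.2405 0.3630; 0.4424 -0.2685 0.4390; -0.1752 0.4809 0.2944]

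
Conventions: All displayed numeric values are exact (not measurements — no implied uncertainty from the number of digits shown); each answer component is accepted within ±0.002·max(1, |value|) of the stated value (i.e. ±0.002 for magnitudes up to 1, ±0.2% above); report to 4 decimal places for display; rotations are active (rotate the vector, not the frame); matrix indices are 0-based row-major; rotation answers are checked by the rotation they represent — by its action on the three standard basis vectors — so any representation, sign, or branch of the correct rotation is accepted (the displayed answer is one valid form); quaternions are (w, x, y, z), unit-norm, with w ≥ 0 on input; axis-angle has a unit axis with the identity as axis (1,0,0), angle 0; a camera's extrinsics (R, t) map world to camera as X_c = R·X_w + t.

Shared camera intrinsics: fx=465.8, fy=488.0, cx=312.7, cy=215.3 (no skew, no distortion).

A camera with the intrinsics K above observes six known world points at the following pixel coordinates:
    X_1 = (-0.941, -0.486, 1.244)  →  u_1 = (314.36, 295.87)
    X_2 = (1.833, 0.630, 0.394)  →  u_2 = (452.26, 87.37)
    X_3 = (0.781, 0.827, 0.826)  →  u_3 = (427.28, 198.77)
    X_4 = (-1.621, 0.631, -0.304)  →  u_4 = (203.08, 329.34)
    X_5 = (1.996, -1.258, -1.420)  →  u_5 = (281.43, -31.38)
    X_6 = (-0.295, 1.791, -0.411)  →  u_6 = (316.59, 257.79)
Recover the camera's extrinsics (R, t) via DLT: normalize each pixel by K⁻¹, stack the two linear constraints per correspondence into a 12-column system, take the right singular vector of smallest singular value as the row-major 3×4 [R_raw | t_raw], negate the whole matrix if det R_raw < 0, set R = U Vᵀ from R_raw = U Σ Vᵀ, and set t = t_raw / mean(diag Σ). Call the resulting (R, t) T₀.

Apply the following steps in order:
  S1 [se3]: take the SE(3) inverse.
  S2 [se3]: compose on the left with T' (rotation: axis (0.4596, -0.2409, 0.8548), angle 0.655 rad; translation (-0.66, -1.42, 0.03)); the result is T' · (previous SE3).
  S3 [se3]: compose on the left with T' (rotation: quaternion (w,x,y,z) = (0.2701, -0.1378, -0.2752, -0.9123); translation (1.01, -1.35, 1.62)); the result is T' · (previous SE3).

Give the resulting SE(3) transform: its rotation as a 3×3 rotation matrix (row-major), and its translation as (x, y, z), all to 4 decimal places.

source (pnp_recover): camera pose = R=[0.6022 0.3528 0.7161; -0.7981 0.2868 0.5299; -0.0184 -0.8907 0.4543], t=(-0.1300, -0.2199, 5.3501)
after S1 (invert_se3): R=[0.6022 -0.7981 -0.0184; 0.3528 0.2868 -0.8907; 0.7161 0.5299 0.4543], t=(0.0012, 4.8741, -2.2209)
after S2 (compose_se3): R=[0.2653 -0.8584 0.4391; 0.3528 -0.3374 -0.8728; 0.8973 0.3864 0.2134], t=(-3.1633, 3.2210, -0.9100)
after S3 (compose_se3): R=[0.0764 0.5484 -0.8327; 0.1589 0.8178 0.5532; 0.9843 -0.1745 -0.0247], t=(5.3298, -2.8187, 0.9944)

rotation (matrix) = ((0.0764, 0.5484, -0.8327), (0.1589, 0.8178, 0.5532), (0.9843, -0.1745, -0.0247)), translation = (5.3298, -2.8187, 0.9944)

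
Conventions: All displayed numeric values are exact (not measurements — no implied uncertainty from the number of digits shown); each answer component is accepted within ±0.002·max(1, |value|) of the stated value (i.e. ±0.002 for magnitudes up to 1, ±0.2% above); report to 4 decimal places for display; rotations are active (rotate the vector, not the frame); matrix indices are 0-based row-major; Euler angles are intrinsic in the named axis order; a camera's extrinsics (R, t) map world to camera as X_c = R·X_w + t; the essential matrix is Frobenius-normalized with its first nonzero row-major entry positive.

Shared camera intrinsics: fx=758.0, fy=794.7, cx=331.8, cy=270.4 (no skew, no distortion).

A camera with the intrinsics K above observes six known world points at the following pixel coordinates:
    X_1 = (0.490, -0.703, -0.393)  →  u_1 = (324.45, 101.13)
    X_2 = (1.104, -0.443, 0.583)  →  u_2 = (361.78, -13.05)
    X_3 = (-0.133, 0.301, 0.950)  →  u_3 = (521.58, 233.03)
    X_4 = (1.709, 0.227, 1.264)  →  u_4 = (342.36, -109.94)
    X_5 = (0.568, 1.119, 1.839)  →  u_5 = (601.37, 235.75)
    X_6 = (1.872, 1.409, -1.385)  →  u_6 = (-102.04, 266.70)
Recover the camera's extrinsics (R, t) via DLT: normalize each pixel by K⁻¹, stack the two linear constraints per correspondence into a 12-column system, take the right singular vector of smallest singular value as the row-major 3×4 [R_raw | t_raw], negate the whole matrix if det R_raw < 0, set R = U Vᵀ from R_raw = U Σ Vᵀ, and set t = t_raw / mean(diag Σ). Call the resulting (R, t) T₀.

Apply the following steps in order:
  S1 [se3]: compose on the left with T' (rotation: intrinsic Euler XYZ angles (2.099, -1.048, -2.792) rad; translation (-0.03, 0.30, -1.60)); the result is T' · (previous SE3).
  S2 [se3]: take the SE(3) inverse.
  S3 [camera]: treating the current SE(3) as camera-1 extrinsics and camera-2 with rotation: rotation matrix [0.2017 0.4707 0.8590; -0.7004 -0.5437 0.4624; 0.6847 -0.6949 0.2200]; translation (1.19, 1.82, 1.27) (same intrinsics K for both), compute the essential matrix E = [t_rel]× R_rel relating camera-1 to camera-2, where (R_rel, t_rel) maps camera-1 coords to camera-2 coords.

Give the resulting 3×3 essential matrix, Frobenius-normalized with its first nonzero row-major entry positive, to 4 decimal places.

matrix = [0.5595 0.0193 -0.2771; 0.2321 0.1433 -0.2445; -0.2880 0.5138 -0.3588]

source (pnp_recover): camera pose = R=[-0.6472 -0.3026 0.6997; -0.5777 0.7936 -0.1911; -0.4975 -0.5279 -0.6884], t=(0.3300, -0.3200, 4.7000)
after S1 (compose_se3): R=[0.6358 0.7350 0.2355; -0.4776 0.1350 0.8681; 0.6063 -0.6644 0.4370], t=(-4.3117, -1.5074, -2.4374)
after S2 (invert_se3): R=[0.6358 -0.4776 0.6063; 0.7350 0.1350 -0.6644; 0.2355 0.8681 0.4370], t=(3.4993, 1.7534, 3.3890)
after S3 (essential): [0.5595 0.0193 -0.2771; 0.2321 0.1433 -0.2445; -0.2880 0.5138 -0.3588]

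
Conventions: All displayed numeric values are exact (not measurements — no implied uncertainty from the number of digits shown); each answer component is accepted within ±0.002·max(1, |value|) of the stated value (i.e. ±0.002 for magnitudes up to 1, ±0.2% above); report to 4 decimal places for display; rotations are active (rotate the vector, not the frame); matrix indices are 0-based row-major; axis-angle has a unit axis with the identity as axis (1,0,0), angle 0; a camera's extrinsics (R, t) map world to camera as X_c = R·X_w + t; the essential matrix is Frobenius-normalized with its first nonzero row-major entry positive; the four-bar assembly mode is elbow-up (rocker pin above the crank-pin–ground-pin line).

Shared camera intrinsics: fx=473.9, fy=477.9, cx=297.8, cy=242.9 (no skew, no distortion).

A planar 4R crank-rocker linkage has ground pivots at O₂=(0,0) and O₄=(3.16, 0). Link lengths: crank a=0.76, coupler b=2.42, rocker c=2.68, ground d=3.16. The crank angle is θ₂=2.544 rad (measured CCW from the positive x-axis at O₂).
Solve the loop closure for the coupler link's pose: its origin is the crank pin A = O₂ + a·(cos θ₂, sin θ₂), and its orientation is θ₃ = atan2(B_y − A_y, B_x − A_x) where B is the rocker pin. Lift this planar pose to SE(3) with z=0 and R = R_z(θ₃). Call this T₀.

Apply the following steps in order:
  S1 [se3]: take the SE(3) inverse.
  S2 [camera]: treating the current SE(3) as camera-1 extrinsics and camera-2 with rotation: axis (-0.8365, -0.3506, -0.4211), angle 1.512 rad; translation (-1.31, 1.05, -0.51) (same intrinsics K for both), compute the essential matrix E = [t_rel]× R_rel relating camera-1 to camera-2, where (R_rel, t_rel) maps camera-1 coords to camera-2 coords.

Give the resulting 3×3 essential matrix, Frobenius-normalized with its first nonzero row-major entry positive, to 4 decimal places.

source (fourbar_fk): coupler pose = R=[0.7896 -0.6136 0.0000; 0.6136 0.7896 0.0000; 0.0000 0.0000 1.0000], t=(-0.6283, 0.4276, 0.0000)
after S1 (invert_se3): R=[0.7896 0.6136 0.0000; -0.6136 0.7896 0.0000; 0.0000 0.0000 1.0000], t=(0.2337, -0.7232, 0.0000)
after S2 (essential): [0.0394 -0.2795 0.4608; -0.3323 -0.4837 0.1100; -0.3734 -0.1448 -0.4372]

matrix = [0.0394 -0.2795 0.4608; -0.3323 -0.4837 0.1100; -0.3734 -0.1448 -0.4372]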